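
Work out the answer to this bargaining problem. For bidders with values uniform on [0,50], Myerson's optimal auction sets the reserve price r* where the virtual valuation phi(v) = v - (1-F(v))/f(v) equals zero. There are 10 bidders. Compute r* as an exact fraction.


Step 1: For U[0,50], F(v) = v/50 and f(v) = 1/50
Step 2: phi(v) = v - (1 - v/50)/(1/50) = v - (50 - v) = 2v - 50
Step 3: Set phi(r*) = 0: 2r* - 50 = 0
Step 4: r* = 50/2 = 25 (the number of bidders n = 10 does not enter)

25


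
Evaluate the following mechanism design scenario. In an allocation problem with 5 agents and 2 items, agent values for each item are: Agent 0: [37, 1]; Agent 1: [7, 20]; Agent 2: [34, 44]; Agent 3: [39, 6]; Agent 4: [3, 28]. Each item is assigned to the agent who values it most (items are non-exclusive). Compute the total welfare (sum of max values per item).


Step 1: For each item, find the maximum value among all agents.
Step 2: Item 0 -> Agent 3 (value 39)
Step 3: Item 1 -> Agent 2 (value 44)
Step 4: Total welfare = 39 + 44 = 83

83


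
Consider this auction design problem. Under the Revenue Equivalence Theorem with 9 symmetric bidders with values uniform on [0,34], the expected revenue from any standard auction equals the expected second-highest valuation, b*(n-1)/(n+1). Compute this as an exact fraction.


Step 1: By Revenue Equivalence, expected revenue = b*(n-1)/(n+1)
Step 2: Substituting n = 9, b = 34
Step 3: Revenue = 34*(9-1)/(9+1) = 34*8/10
Step 4: Revenue = 272/10 = 136/5

136/5


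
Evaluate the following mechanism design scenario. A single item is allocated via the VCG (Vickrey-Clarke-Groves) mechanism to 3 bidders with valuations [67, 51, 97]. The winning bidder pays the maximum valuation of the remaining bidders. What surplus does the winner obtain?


Step 1: The winner is the agent with the highest value: agent 2 with value 97
Step 2: Values of other agents: [67, 51]
Step 3: VCG payment = max of others' values = 67
Step 4: Surplus = 97 - 67 = 30

30


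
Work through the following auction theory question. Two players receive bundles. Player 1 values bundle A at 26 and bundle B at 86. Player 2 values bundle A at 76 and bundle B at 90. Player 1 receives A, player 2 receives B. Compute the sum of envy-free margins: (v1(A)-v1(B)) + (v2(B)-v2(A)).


Step 1: Player 1's margin = v1(A) - v1(B) = 26 - 86 = -60
Step 2: Player 2's margin = v2(B) - v2(A) = 90 - 76 = 14
Step 3: Total margin = -60 + 14 = -46

-46


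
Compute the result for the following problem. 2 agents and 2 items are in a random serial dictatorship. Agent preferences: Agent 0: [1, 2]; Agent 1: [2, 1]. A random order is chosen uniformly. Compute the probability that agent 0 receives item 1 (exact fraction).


Step 1: Agent 0 wants item 1
Step 2: There are 2 possible orderings of agents
Step 3: In 2 orderings, agent 0 gets item 1
Step 4: Probability = 2/2 = 1

1


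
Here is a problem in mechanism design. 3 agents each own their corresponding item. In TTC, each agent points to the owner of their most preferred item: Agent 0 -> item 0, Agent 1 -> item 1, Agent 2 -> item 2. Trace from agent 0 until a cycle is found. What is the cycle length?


Step 1: Trace the pointer graph from agent 0: 0 -> 0
Step 2: A cycle is detected when we revisit agent 0
Step 3: The cycle is: 0 -> 0
Step 4: Cycle length = 1

1


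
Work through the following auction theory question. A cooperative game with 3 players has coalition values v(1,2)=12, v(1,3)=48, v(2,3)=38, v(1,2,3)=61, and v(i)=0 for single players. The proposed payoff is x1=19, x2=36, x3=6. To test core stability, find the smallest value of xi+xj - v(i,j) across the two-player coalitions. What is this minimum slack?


Step 1: Slack for coalition (1,2): x1+x2 - v12 = 55 - 12 = 43
Step 2: Slack for coalition (1,3): x1+x3 - v13 = 25 - 48 = -23
Step 3: Slack for coalition (2,3): x2+x3 - v23 = 42 - 38 = 4
Step 4: Minimum slack = min(43, -23, 4) = -23, attained by (1,3); coalition (1,3) can block (slack < 0), so the allocation is not in the core

-23


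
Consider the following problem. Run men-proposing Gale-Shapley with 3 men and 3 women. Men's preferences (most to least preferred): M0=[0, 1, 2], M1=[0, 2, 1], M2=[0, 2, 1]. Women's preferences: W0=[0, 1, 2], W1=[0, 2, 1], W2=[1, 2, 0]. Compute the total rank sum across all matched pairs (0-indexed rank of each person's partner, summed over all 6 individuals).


Step 1: Run Gale-Shapley (men propose, women hold best offer):
  M0 proposes to W0; she accepts
  M1 proposes to W0; rejected
  M1 proposes to W2; she accepts
  M2 proposes to W0; rejected
  M2 proposes to W2; rejected
  M2 proposes to W1; she accepts
Step 2: Final matching: W0-M0, W1-M2, W2-M1
Step 3: 0-indexed ranks (man's rank of his match, then woman's): 0 + 0 + 2 + 1 + 1 + 0
Step 4: Total rank sum = 4

4


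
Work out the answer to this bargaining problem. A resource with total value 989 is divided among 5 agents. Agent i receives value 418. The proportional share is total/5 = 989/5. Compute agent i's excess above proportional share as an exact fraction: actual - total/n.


Step 1: Proportional share = 989/5
Step 2: Agent's actual allocation = 418
Step 3: Excess = 418 - 989/5 = 1101/5

1101/5


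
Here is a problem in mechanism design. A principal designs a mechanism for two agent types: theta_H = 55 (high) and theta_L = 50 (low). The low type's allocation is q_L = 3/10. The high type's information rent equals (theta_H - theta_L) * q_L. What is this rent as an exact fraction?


Step 1: theta_H - theta_L = 55 - 50 = 5
Step 2: Information rent = (theta_H - theta_L) * q_L
Step 3: = 5 * 3/10
Step 4: = 3/2

3/2


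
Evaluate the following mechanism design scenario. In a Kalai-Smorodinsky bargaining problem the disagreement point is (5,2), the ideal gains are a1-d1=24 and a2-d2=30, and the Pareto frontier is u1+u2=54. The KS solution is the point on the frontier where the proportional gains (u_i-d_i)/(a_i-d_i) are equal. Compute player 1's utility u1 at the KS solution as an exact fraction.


Step 1: At the KS point, (u1-d1)/r1 = (u2-d2)/r2 = t and u1+u2 = 54
Step 2: u1 = d1 + r1*t and u2 = d2 + r2*t, so (d1 + r1*t) + (d2 + r2*t) = 54
Step 3: t = (54 - 5 - 2)/(24 + 30) = 47/54
Step 4: u1 = d1 + r1*t = 5 + 24 * 47/54 = 233/9
Step 5: (Check: u2 = d2 + r2*t = 253/9; u1+u2 = 233/9 + 253/9 = 54, on the frontier.)

233/9


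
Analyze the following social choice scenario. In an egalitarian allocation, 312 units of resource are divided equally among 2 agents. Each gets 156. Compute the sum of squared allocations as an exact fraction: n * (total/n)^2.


Step 1: Each agent's share = 312/2 = 156
Step 2: Square of each share = (156)^2 = 24336
Step 3: Sum of squares = 2 * 24336 = 48672

48672


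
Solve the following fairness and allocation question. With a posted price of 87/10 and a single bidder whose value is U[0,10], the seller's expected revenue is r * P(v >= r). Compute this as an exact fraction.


Step 1: Posted price r = 87/10, value support [0,10]
Step 2: P(v >= r) = (10 - 87/10)/10 = 13/100
Step 3: Expected revenue = r * P(v >= r) = 87/10 * 13/100
Step 4: Revenue = 1131/1000

1131/1000


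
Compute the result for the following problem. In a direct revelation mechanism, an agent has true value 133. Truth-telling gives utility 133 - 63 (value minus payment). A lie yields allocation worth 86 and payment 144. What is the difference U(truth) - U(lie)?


Step 1: U(truth) = value - payment = 133 - 63 = 70
Step 2: U(lie) = allocation - payment = 86 - 144 = -58
Step 3: IC gap = 70 - (-58) = 128

128


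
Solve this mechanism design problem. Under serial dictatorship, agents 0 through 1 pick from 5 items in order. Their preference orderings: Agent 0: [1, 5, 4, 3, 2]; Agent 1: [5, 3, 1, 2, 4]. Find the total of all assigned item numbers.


Step 1: Agent 0 picks item 1
Step 2: Agent 1 picks item 5
Step 3: Sum = 1 + 5 = 6

6


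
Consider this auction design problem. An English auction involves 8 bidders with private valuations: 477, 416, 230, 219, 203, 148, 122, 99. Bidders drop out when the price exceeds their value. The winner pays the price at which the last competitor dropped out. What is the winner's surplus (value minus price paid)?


Step 1: Identify the highest value: 477
Step 2: Identify the second-highest value: 416
Step 3: The final price = second-highest value = 416
Step 4: Surplus = 477 - 416 = 61

61


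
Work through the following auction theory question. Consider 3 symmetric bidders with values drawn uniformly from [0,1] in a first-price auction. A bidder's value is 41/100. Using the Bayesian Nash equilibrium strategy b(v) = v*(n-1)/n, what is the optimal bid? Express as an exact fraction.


Step 1: The symmetric BNE bidding function is b(v) = v * (n-1) / n
Step 2: Substitute v = 41/100 and n = 3
Step 3: b = 41/100 * 2/3
Step 4: b = 41/150

41/150


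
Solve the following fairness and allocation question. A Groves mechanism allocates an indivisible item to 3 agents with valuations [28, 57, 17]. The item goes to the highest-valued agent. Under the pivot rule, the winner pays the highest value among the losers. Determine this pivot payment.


Step 1: The efficient winner is agent 1 with value 57
Step 2: Other agents' values: [28, 17]
Step 3: Pivot payment = max(others) = 28
Step 4: The winner pays 28

28


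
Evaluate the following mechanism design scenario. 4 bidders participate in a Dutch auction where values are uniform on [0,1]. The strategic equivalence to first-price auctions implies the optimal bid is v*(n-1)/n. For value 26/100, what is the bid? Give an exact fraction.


Step 1: Dutch auctions are strategically equivalent to first-price auctions
Step 2: The equilibrium bid is b(v) = v*(n-1)/n
Step 3: b = 13/50 * 3/4
Step 4: b = 39/200

39/200


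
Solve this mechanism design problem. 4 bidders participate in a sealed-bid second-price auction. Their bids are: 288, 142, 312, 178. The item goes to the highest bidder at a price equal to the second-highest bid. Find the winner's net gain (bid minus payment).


Step 1: Sort bids in descending order: 312, 288, 178, 142
Step 2: The winning bid is the highest: 312
Step 3: The payment equals the second-highest bid: 288
Step 4: Surplus = winner's bid - payment = 312 - 288 = 24

24


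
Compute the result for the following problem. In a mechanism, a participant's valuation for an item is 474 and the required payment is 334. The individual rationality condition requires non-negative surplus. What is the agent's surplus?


Step 1: Surplus = value - payment = 474 - 334 = 140
Step 2: IR is satisfied (surplus >= 0)

140


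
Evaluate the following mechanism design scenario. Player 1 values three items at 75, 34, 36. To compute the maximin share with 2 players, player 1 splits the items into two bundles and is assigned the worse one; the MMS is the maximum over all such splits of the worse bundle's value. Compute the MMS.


Step 1: Item values = 75, 34, 36
Step 2: Enumerate all 2-bundle partitions and take the smaller bundle:
  Partition 1: {75} vs {34,36} -> bundles 75, 70; min = 70
  Partition 2: {34} vs {75,36} -> bundles 34, 111; min = 34
  Partition 3: {36} vs {75,34} -> bundles 36, 109; min = 36
Step 3: MMS = max(70, 34, 36) = 70

70


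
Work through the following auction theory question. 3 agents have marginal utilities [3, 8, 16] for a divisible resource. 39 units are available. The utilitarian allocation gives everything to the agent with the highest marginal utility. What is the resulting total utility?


Step 1: The marginal utilities are [3, 8, 16]
Step 2: The highest marginal utility is 16
Step 3: All 39 units go to that agent
Step 4: Total utility = 16 * 39 = 624

624


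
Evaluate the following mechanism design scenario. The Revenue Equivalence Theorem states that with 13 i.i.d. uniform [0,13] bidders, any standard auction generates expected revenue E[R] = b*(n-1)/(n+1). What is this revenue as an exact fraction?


Step 1: By Revenue Equivalence, expected revenue = b*(n-1)/(n+1)
Step 2: Substituting n = 13, b = 13
Step 3: Revenue = 13*(13-1)/(13+1) = 13*12/14
Step 4: Revenue = 156/14 = 78/7

78/7


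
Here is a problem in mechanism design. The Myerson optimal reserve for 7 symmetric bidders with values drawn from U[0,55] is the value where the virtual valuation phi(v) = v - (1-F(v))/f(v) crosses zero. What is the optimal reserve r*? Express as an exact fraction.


Step 1: For U[0,55], F(v) = v/55 and f(v) = 1/55
Step 2: phi(v) = v - (1 - v/55)/(1/55) = v - (55 - v) = 2v - 55
Step 3: Set phi(r*) = 0: 2r* - 55 = 0
Step 4: r* = 55/2 (the number of bidders n = 7 does not enter)

55/2


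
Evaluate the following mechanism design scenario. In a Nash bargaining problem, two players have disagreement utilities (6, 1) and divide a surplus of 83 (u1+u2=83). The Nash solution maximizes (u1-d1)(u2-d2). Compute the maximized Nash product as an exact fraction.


Step 1: The Nash solution splits surplus symmetrically above the disagreement point
Step 2: u1 = (total + d1 - d2)/2 = (83 + 6 - 1)/2 = 44
Step 3: u2 = (total - d1 + d2)/2 = (83 - 6 + 1)/2 = 39
Step 4: Nash product = (44 - 6) * (39 - 1)
Step 5: = 38 * 38 = 1444

1444


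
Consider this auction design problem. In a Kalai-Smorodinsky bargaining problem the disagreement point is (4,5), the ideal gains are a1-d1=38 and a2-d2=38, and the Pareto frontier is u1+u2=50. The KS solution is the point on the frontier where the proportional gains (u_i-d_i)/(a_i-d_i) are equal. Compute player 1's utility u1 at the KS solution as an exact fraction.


Step 1: At the KS point, (u1-d1)/r1 = (u2-d2)/r2 = t and u1+u2 = 50
Step 2: u1 = d1 + r1*t and u2 = d2 + r2*t, so (d1 + r1*t) + (d2 + r2*t) = 50
Step 3: t = (50 - 4 - 5)/(38 + 38) = 41/76
Step 4: u1 = d1 + r1*t = 4 + 38 * 41/76 = 49/2
Step 5: (Check: u2 = d2 + r2*t = 51/2; u1+u2 = 49/2 + 51/2 = 50, on the frontier.)

49/2


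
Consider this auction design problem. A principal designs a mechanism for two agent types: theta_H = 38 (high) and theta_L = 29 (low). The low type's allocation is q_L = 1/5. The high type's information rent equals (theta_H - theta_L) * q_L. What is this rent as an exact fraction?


Step 1: theta_H - theta_L = 38 - 29 = 9
Step 2: Information rent = (theta_H - theta_L) * q_L
Step 3: = 9 * 1/5
Step 4: = 9/5

9/5


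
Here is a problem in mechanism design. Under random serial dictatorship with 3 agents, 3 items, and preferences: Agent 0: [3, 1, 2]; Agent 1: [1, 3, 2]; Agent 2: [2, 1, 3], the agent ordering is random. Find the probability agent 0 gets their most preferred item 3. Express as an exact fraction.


Step 1: Agent 0 wants item 3
Step 2: There are 6 possible orderings of agents
Step 3: In 6 orderings, agent 0 gets item 3
Step 4: Probability = 6/6 = 1

1


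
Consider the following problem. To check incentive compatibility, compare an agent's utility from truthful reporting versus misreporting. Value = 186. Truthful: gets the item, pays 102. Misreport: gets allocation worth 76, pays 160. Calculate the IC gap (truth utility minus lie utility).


Step 1: U(truth) = value - payment = 186 - 102 = 84
Step 2: U(lie) = allocation - payment = 76 - 160 = -84
Step 3: IC gap = 84 - (-84) = 168

168


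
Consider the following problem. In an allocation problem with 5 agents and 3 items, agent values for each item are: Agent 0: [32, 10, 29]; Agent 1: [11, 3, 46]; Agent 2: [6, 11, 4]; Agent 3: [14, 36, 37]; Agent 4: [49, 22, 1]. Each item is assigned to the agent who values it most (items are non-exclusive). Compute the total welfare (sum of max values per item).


Step 1: For each item, find the maximum value among all agents.
Step 2: Item 0 -> Agent 4 (value 49)
Step 3: Item 1 -> Agent 3 (value 36)
Step 4: Item 2 -> Agent 1 (value 46)
Step 5: Total welfare = 49 + 36 + 46 = 131

131


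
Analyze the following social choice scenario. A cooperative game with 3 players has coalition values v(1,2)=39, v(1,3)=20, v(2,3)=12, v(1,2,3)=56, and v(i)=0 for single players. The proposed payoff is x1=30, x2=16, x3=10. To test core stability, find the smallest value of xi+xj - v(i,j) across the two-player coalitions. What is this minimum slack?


Step 1: Slack for coalition (1,2): x1+x2 - v12 = 46 - 39 = 7
Step 2: Slack for coalition (1,3): x1+x3 - v13 = 40 - 20 = 20
Step 3: Slack for coalition (2,3): x2+x3 - v23 = 26 - 12 = 14
Step 4: Minimum slack = min(7, 20, 14) = 7, attained by (1,2); no pair can gain by deviating, so the allocation is in the core

7


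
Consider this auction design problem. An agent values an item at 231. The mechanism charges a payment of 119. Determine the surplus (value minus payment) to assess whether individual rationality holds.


Step 1: Surplus = value - payment = 231 - 119 = 112
Step 2: IR is satisfied (surplus >= 0)

112


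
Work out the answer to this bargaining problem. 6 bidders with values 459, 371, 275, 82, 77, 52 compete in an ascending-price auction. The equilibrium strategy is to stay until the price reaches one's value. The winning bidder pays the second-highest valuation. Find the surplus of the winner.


Step 1: Identify the highest value: 459
Step 2: Identify the second-highest value: 371
Step 3: The final price = second-highest value = 371
Step 4: Surplus = 459 - 371 = 88

88


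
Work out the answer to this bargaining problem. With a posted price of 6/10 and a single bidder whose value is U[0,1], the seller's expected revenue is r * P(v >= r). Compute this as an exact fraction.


Step 1: Posted price r = 3/5, value support [0,1]
Step 2: P(v >= r) = (1 - 3/5)/1 = 2/5
Step 3: Expected revenue = r * P(v >= r) = 3/5 * 2/5
Step 4: Revenue = 6/25

6/25


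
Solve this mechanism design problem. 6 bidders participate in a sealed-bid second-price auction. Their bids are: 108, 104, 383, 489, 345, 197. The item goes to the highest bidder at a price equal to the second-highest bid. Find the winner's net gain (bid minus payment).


Step 1: Sort bids in descending order: 489, 383, 345, 197, 108, 104
Step 2: The winning bid is the highest: 489
Step 3: The payment equals the second-highest bid: 383
Step 4: Surplus = winner's bid - payment = 489 - 383 = 106

106


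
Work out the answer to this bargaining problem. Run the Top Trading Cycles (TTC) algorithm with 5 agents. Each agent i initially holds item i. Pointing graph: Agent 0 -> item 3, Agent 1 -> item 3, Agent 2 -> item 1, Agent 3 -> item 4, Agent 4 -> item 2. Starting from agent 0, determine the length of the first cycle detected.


Step 1: Trace the pointer graph from agent 0: 0 -> 3 -> 4 -> 2 -> 1 -> 3
Step 2: A cycle is detected when we revisit agent 3
Step 3: The cycle is: 3 -> 4 -> 2 -> 1 -> 3
Step 4: Cycle length = 4

4


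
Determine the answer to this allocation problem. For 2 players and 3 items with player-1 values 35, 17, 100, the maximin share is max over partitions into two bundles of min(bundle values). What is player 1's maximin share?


Step 1: Item values = 35, 17, 100
Step 2: Enumerate all 2-bundle partitions and take the smaller bundle:
  Partition 1: {35} vs {17,100} -> bundles 35, 117; min = 35
  Partition 2: {17} vs {35,100} -> bundles 17, 135; min = 17
  Partition 3: {100} vs {35,17} -> bundles 100, 52; min = 52
Step 3: MMS = max(35, 17, 52) = 52

52


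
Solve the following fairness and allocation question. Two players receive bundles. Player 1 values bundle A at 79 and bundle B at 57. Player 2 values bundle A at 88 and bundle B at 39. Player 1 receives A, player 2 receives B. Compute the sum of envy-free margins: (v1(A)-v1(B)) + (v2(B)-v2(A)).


Step 1: Player 1's margin = v1(A) - v1(B) = 79 - 57 = 22
Step 2: Player 2's margin = v2(B) - v2(A) = 39 - 88 = -49
Step 3: Total margin = 22 + -49 = -27

-27


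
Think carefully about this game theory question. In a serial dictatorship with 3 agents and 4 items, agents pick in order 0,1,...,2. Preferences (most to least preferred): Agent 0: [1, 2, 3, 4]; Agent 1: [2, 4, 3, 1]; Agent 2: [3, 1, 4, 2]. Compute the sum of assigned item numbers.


Step 1: Agent 0 picks item 1
Step 2: Agent 1 picks item 2
Step 3: Agent 2 picks item 3
Step 4: Sum = 1 + 2 + 3 = 6

6


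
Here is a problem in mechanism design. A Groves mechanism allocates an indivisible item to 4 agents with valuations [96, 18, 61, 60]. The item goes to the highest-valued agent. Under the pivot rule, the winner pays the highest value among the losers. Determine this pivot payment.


Step 1: The efficient winner is agent 0 with value 96
Step 2: Other agents' values: [18, 61, 60]
Step 3: Pivot payment = max(others) = 61
Step 4: The winner pays 61

61


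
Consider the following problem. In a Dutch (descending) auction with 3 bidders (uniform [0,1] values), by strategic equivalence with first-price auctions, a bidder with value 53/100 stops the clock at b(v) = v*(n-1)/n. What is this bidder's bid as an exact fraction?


Step 1: Dutch auctions are strategically equivalent to first-price auctions
Step 2: The equilibrium bid is b(v) = v*(n-1)/n
Step 3: b = 53/100 * 2/3
Step 4: b = 53/150

53/150


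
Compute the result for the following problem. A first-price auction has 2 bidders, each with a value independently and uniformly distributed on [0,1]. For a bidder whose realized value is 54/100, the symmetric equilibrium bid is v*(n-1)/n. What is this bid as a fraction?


Step 1: The symmetric BNE bidding function is b(v) = v * (n-1) / n
Step 2: Substitute v = 27/50 and n = 2
Step 3: b = 27/50 * 1/2
Step 4: b = 27/100

27/100


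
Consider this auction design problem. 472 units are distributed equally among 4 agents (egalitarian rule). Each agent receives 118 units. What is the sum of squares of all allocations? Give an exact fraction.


Step 1: Each agent's share = 472/4 = 118
Step 2: Square of each share = (118)^2 = 13924
Step 3: Sum of squares = 4 * 13924 = 55696

55696


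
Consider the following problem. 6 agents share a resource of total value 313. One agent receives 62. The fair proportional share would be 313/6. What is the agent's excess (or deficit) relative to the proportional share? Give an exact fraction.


Step 1: Proportional share = 313/6
Step 2: Agent's actual allocation = 62
Step 3: Excess = 62 - 313/6 = 59/6

59/6


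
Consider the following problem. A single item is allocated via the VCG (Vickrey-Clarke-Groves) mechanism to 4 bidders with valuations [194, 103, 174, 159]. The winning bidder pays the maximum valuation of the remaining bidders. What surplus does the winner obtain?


Step 1: The winner is the agent with the highest value: agent 0 with value 194
Step 2: Values of other agents: [103, 174, 159]
Step 3: VCG payment = max of others' values = 174
Step 4: Surplus = 194 - 174 = 20

20


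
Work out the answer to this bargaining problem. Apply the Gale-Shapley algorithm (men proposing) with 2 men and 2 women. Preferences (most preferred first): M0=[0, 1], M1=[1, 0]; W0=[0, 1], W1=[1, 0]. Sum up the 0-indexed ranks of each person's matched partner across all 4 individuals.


Step 1: Run Gale-Shapley (men propose, women hold best offer):
  M0 proposes to W0; she accepts
  M1 proposes to W1; she accepts
Step 2: Final matching: W0-M0, W1-M1
Step 3: 0-indexed ranks (man's rank of his match, then woman's): 0 + 0 + 0 + 0
Step 4: Total rank sum = 0

0


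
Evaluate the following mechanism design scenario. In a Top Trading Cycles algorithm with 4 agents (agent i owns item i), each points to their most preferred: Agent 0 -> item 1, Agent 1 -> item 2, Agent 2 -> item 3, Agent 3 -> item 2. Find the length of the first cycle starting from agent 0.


Step 1: Trace the pointer graph from agent 0: 0 -> 1 -> 2 -> 3 -> 2
Step 2: A cycle is detected when we revisit agent 2
Step 3: The cycle is: 2 -> 3 -> 2
Step 4: Cycle length = 2

2


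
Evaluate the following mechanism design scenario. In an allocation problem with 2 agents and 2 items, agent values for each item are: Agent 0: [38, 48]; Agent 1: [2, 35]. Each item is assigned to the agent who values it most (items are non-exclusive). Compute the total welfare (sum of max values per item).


Step 1: For each item, find the maximum value among all agents.
Step 2: Item 0 -> Agent 0 (value 38)
Step 3: Item 1 -> Agent 0 (value 48)
Step 4: Total welfare = 38 + 48 = 86

86


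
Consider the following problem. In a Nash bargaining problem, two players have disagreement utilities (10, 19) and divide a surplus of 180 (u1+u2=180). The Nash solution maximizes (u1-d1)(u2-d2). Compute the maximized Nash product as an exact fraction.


Step 1: The Nash solution splits surplus symmetrically above the disagreement point
Step 2: u1 = (total + d1 - d2)/2 = (180 + 10 - 19)/2 = 171/2
Step 3: u2 = (total - d1 + d2)/2 = (180 - 10 + 19)/2 = 189/2
Step 4: Nash product = (171/2 - 10) * (189/2 - 19)
Step 5: = 151/2 * 151/2 = 22801/4

22801/4


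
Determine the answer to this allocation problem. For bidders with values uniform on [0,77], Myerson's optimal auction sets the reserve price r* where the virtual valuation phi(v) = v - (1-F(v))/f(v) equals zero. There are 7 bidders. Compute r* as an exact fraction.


Step 1: For U[0,77], F(v) = v/77 and f(v) = 1/77
Step 2: phi(v) = v - (1 - v/77)/(1/77) = v - (77 - v) = 2v - 77
Step 3: Set phi(r*) = 0: 2r* - 77 = 0
Step 4: r* = 77/2 (the number of bidders n = 7 does not enter)

77/2


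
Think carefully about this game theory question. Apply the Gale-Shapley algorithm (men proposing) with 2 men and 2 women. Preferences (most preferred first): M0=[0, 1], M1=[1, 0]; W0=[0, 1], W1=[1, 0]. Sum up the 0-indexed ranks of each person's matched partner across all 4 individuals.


Step 1: Run Gale-Shapley (men propose, women hold best offer):
  M0 proposes to W0; she accepts
  M1 proposes to W1; she accepts
Step 2: Final matching: W0-M0, W1-M1
Step 3: 0-indexed ranks (man's rank of his match, then woman's): 0 + 0 + 0 + 0
Step 4: Total rank sum = 0

0


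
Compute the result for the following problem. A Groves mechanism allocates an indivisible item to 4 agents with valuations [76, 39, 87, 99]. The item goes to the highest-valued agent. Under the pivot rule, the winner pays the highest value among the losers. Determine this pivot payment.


Step 1: The efficient winner is agent 3 with value 99
Step 2: Other agents' values: [76, 39, 87]
Step 3: Pivot payment = max(others) = 87
Step 4: The winner pays 87

87


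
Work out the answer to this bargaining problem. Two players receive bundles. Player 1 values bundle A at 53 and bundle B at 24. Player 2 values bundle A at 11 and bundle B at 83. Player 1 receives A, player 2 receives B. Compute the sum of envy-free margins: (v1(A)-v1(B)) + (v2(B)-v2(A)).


Step 1: Player 1's margin = v1(A) - v1(B) = 53 - 24 = 29
Step 2: Player 2's margin = v2(B) - v2(A) = 83 - 11 = 72
Step 3: Total margin = 29 + 72 = 101

101


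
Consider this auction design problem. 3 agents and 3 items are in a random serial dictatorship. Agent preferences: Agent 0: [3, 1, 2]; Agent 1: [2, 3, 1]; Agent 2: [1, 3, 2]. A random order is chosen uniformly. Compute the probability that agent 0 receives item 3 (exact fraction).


Step 1: Agent 0 wants item 3
Step 2: There are 6 possible orderings of agents
Step 3: In 6 orderings, agent 0 gets item 3
Step 4: Probability = 6/6 = 1

1


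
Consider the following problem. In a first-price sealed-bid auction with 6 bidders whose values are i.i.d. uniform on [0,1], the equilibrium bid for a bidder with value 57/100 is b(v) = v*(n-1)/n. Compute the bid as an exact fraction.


Step 1: The symmetric BNE bidding function is b(v) = v * (n-1) / n
Step 2: Substitute v = 57/100 and n = 6
Step 3: b = 57/100 * 5/6
Step 4: b = 19/40

19/40


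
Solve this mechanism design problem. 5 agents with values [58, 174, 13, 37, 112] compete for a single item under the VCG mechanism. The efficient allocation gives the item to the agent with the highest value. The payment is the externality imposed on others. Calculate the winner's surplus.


Step 1: The winner is the agent with the highest value: agent 1 with value 174
Step 2: Values of other agents: [58, 13, 37, 112]
Step 3: VCG payment = max of others' values = 112
Step 4: Surplus = 174 - 112 = 62

62


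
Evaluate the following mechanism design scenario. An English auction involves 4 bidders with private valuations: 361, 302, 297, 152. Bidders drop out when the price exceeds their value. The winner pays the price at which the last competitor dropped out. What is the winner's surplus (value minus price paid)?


Step 1: Identify the highest value: 361
Step 2: Identify the second-highest value: 302
Step 3: The final price = second-highest value = 302
Step 4: Surplus = 361 - 302 = 59

59


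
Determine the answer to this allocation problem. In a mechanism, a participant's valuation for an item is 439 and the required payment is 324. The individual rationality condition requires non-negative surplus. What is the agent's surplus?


Step 1: Surplus = value - payment = 439 - 324 = 115
Step 2: IR is satisfied (surplus >= 0)

115


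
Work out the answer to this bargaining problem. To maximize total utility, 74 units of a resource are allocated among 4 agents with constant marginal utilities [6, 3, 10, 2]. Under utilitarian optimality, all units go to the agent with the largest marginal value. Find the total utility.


Step 1: The marginal utilities are [6, 3, 10, 2]
Step 2: The highest marginal utility is 10
Step 3: All 74 units go to that agent
Step 4: Total utility = 10 * 74 = 740

740


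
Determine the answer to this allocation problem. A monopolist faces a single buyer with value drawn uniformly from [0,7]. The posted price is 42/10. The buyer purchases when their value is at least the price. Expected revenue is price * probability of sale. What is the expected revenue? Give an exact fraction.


Step 1: Posted price r = 21/5, value support [0,7]
Step 2: P(v >= r) = (7 - 21/5)/7 = 2/5
Step 3: Expected revenue = r * P(v >= r) = 21/5 * 2/5
Step 4: Revenue = 42/25

42/25


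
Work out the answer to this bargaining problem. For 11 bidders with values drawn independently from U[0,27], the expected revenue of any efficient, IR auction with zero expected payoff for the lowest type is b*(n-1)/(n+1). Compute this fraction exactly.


Step 1: By Revenue Equivalence, expected revenue = b*(n-1)/(n+1)
Step 2: Substituting n = 11, b = 27
Step 3: Revenue = 27*(11-1)/(11+1) = 27*10/12
Step 4: Revenue = 270/12 = 45/2

45/2


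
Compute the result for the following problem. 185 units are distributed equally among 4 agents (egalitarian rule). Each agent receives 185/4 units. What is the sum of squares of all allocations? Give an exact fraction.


Step 1: Each agent's share = 185/4
Step 2: Square of each share = (185/4)^2 = 34225/16
Step 3: Sum of squares = 4 * 34225/16 = 34225/4

34225/4


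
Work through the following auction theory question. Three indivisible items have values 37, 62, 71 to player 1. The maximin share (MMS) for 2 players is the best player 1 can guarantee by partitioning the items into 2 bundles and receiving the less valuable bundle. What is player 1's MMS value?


Step 1: Item values = 37, 62, 71
Step 2: Enumerate all 2-bundle partitions and take the smaller bundle:
  Partition 1: {37} vs {62,71} -> bundles 37, 133; min = 37
  Partition 2: {62} vs {37,71} -> bundles 62, 108; min = 62
  Partition 3: {71} vs {37,62} -> bundles 71, 99; min = 71
Step 3: MMS = max(37, 62, 71) = 71

71


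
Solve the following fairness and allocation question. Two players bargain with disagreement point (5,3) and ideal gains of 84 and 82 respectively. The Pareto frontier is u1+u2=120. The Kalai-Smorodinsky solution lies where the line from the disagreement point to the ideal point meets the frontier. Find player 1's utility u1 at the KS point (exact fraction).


Step 1: At the KS point, (u1-d1)/r1 = (u2-d2)/r2 = t and u1+u2 = 120
Step 2: u1 = d1 + r1*t and u2 = d2 + r2*t, so (d1 + r1*t) + (d2 + r2*t) = 120
Step 3: t = (120 - 5 - 3)/(84 + 82) = 112/166 = 56/83
Step 4: u1 = d1 + r1*t = 5 + 84 * 56/83 = 5119/83
Step 5: (Check: u2 = d2 + r2*t = 4841/83; u1+u2 = 5119/83 + 4841/83 = 120, on the frontier.)

5119/83


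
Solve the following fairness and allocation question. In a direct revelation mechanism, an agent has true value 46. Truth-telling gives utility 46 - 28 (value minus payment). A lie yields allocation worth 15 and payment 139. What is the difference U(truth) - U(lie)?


Step 1: U(truth) = value - payment = 46 - 28 = 18
Step 2: U(lie) = allocation - payment = 15 - 139 = -124
Step 3: IC gap = 18 - (-124) = 142

142


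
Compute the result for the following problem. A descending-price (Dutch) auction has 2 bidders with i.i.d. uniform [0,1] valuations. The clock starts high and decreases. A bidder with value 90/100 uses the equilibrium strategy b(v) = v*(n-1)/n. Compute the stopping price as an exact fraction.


Step 1: Dutch auctions are strategically equivalent to first-price auctions
Step 2: The equilibrium bid is b(v) = v*(n-1)/n
Step 3: b = 9/10 * 1/2
Step 4: b = 9/20

9/20


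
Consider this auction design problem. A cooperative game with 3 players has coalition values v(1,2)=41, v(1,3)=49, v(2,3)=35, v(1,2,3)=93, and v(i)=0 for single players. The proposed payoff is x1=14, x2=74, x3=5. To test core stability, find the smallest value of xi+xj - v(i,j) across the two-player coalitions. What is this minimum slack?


Step 1: Slack for coalition (1,2): x1+x2 - v12 = 88 - 41 = 47
Step 2: Slack for coalition (1,3): x1+x3 - v13 = 19 - 49 = -30
Step 3: Slack for coalition (2,3): x2+x3 - v23 = 79 - 35 = 44
Step 4: Minimum slack = min(47, -30, 44) = -30, attained by (1,3); coalition (1,3) can block (slack < 0), so the allocation is not in the core

-30


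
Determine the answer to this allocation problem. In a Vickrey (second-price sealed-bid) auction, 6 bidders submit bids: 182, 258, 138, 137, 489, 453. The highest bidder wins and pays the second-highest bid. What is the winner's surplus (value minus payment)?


Step 1: Sort bids in descending order: 489, 453, 258, 182, 138, 137
Step 2: The winning bid is the highest: 489
Step 3: The payment equals the second-highest bid: 453
Step 4: Surplus = winner's bid - payment = 489 - 453 = 36

36


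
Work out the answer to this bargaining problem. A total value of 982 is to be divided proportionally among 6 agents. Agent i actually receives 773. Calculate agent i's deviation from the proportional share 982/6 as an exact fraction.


Step 1: Proportional share = 982/6 = 491/3
Step 2: Agent's actual allocation = 773
Step 3: Excess = 773 - 491/3 = 1828/3

1828/3


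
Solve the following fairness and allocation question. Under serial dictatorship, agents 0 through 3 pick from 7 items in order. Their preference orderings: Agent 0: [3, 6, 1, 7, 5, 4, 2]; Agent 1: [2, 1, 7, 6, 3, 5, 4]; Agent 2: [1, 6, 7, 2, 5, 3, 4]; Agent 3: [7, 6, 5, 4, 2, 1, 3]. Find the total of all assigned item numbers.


Step 1: Agent 0 picks item 3
Step 2: Agent 1 picks item 2
Step 3: Agent 2 picks item 1
Step 4: Agent 3 picks item 7
Step 5: Sum = 3 + 2 + 1 + 7 = 13

13


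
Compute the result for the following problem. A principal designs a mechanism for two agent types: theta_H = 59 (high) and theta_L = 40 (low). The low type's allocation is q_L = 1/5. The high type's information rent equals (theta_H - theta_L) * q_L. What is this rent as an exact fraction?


Step 1: theta_H - theta_L = 59 - 40 = 19
Step 2: Information rent = (theta_H - theta_L) * q_L
Step 3: = 19 * 1/5
Step 4: = 19/5

19/5


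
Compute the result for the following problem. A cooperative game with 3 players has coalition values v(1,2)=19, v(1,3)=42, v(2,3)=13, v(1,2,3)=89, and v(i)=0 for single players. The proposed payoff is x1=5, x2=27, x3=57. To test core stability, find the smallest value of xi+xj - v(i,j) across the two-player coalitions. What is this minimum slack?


Step 1: Slack for coalition (1,2): x1+x2 - v12 = 32 - 19 = 13
Step 2: Slack for coalition (1,3): x1+x3 - v13 = 62 - 42 = 20
Step 3: Slack for coalition (2,3): x2+x3 - v23 = 84 - 13 = 71
Step 4: Minimum slack = min(13, 20, 71) = 13, attained by (1,2); no pair can gain by deviating, so the allocation is in the core

13


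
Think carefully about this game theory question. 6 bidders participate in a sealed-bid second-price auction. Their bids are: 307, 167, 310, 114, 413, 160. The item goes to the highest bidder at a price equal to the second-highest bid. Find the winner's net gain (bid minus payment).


Step 1: Sort bids in descending order: 413, 310, 307, 167, 160, 114
Step 2: The winning bid is the highest: 413
Step 3: The payment equals the second-highest bid: 310
Step 4: Surplus = winner's bid - payment = 413 - 310 = 103

103


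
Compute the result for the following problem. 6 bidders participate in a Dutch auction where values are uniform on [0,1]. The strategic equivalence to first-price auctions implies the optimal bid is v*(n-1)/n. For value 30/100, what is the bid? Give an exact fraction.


Step 1: Dutch auctions are strategically equivalent to first-price auctions
Step 2: The equilibrium bid is b(v) = v*(n-1)/n
Step 3: b = 3/10 * 5/6
Step 4: b = 1/4

1/4


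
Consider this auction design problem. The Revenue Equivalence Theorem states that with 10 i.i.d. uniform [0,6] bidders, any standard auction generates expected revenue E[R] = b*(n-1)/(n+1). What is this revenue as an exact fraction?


Step 1: By Revenue Equivalence, expected revenue = b*(n-1)/(n+1)
Step 2: Substituting n = 10, b = 6
Step 3: Revenue = 6*(10-1)/(10+1) = 6*9/11
Step 4: Revenue = 54/11

54/11


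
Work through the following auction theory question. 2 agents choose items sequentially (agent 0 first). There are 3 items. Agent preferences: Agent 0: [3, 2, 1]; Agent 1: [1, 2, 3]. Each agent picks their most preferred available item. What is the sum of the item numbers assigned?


Step 1: Agent 0 picks item 3
Step 2: Agent 1 picks item 1
Step 3: Sum = 3 + 1 = 4

4


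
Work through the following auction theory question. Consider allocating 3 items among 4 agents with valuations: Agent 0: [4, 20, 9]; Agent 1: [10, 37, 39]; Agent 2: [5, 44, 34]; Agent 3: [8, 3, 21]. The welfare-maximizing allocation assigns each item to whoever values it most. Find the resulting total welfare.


Step 1: For each item, find the maximum value among all agents.
Step 2: Item 0 -> Agent 1 (value 10)
Step 3: Item 1 -> Agent 2 (value 44)
Step 4: Item 2 -> Agent 1 (value 39)
Step 5: Total welfare = 10 + 44 + 39 = 93

93


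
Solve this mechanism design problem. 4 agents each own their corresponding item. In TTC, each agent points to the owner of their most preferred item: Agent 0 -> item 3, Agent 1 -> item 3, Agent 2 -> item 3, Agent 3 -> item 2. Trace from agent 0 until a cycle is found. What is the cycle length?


Step 1: Trace the pointer graph from agent 0: 0 -> 3 -> 2 -> 3
Step 2: A cycle is detected when we revisit agent 3
Step 3: The cycle is: 3 -> 2 -> 3
Step 4: Cycle length = 2

2


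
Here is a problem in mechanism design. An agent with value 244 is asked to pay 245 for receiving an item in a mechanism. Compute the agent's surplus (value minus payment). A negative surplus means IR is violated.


Step 1: Surplus = value - payment = 244 - 245 = -1
Step 2: IR is violated (surplus < 0)

-1


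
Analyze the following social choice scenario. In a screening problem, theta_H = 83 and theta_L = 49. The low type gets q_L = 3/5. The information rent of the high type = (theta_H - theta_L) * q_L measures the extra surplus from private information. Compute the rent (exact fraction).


Step 1: theta_H - theta_L = 83 - 49 = 34
Step 2: Information rent = (theta_H - theta_L) * q_L
Step 3: = 34 * 3/5
Step 4: = 102/5

102/5


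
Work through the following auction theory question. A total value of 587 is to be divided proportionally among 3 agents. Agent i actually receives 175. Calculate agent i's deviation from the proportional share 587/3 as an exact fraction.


Step 1: Proportional share = 587/3
Step 2: Agent's actual allocation = 175
Step 3: Excess = 175 - 587/3 = -62/3

-62/3
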